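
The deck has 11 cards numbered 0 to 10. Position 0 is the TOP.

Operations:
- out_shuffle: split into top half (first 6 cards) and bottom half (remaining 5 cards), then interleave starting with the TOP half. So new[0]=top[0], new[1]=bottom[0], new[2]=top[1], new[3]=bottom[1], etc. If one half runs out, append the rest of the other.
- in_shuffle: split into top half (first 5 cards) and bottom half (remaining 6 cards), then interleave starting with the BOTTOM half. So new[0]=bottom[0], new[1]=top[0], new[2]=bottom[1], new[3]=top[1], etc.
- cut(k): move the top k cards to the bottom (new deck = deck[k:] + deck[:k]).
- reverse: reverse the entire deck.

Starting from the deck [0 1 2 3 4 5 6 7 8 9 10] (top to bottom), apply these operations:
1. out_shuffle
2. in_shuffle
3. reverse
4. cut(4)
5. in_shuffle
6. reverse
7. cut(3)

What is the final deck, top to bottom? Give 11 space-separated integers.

Answer: 6 2 9 5 1 8 4 0 7 3 10

Derivation:
After op 1 (out_shuffle): [0 6 1 7 2 8 3 9 4 10 5]
After op 2 (in_shuffle): [8 0 3 6 9 1 4 7 10 2 5]
After op 3 (reverse): [5 2 10 7 4 1 9 6 3 0 8]
After op 4 (cut(4)): [4 1 9 6 3 0 8 5 2 10 7]
After op 5 (in_shuffle): [0 4 8 1 5 9 2 6 10 3 7]
After op 6 (reverse): [7 3 10 6 2 9 5 1 8 4 0]
After op 7 (cut(3)): [6 2 9 5 1 8 4 0 7 3 10]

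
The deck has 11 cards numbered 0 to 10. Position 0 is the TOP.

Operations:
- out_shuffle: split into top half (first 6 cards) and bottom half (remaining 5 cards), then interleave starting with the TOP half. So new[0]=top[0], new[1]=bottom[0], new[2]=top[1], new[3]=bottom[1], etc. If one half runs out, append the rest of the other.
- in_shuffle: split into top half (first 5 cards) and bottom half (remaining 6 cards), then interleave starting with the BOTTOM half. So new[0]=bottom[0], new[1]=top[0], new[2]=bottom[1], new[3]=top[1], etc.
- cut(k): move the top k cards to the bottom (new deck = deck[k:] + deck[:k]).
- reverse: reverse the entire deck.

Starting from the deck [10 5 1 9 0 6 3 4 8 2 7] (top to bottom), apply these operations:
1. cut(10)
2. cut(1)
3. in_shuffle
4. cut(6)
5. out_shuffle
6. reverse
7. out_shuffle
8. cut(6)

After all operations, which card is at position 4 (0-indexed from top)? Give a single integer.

After op 1 (cut(10)): [7 10 5 1 9 0 6 3 4 8 2]
After op 2 (cut(1)): [10 5 1 9 0 6 3 4 8 2 7]
After op 3 (in_shuffle): [6 10 3 5 4 1 8 9 2 0 7]
After op 4 (cut(6)): [8 9 2 0 7 6 10 3 5 4 1]
After op 5 (out_shuffle): [8 10 9 3 2 5 0 4 7 1 6]
After op 6 (reverse): [6 1 7 4 0 5 2 3 9 10 8]
After op 7 (out_shuffle): [6 2 1 3 7 9 4 10 0 8 5]
After op 8 (cut(6)): [4 10 0 8 5 6 2 1 3 7 9]
Position 4: card 5.

Answer: 5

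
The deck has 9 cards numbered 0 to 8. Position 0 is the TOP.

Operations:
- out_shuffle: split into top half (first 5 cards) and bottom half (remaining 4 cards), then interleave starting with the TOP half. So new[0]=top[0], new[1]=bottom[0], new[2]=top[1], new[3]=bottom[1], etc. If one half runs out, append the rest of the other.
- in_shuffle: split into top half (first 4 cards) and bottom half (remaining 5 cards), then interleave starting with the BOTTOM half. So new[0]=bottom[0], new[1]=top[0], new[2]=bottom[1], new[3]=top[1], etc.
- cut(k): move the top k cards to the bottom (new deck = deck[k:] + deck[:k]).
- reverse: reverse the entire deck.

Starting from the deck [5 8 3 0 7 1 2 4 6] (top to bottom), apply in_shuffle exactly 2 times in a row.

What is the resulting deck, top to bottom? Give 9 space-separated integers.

Answer: 2 7 3 5 4 1 0 8 6

Derivation:
After op 1 (in_shuffle): [7 5 1 8 2 3 4 0 6]
After op 2 (in_shuffle): [2 7 3 5 4 1 0 8 6]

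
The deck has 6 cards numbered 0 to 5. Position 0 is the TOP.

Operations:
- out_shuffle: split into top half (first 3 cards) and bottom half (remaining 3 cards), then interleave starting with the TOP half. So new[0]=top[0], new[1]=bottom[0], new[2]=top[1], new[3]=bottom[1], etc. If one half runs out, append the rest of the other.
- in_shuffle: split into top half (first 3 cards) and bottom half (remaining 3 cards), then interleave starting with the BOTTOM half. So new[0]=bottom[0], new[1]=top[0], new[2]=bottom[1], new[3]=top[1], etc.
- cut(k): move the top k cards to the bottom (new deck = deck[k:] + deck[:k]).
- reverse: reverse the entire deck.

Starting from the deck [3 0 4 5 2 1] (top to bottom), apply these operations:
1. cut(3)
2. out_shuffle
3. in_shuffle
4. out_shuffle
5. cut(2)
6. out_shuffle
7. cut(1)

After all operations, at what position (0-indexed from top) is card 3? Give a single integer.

Answer: 4

Derivation:
After op 1 (cut(3)): [5 2 1 3 0 4]
After op 2 (out_shuffle): [5 3 2 0 1 4]
After op 3 (in_shuffle): [0 5 1 3 4 2]
After op 4 (out_shuffle): [0 3 5 4 1 2]
After op 5 (cut(2)): [5 4 1 2 0 3]
After op 6 (out_shuffle): [5 2 4 0 1 3]
After op 7 (cut(1)): [2 4 0 1 3 5]
Card 3 is at position 4.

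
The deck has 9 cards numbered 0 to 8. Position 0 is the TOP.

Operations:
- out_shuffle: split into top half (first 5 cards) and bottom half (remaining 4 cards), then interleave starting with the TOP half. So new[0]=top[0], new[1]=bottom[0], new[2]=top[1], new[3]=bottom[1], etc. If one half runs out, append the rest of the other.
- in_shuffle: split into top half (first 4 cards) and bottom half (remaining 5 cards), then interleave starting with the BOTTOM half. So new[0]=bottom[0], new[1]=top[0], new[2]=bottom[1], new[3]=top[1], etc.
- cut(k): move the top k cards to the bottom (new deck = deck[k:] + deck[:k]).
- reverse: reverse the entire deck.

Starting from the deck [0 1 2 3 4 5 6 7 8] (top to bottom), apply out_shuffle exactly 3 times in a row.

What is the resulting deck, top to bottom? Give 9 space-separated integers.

Answer: 0 8 7 6 5 4 3 2 1

Derivation:
After op 1 (out_shuffle): [0 5 1 6 2 7 3 8 4]
After op 2 (out_shuffle): [0 7 5 3 1 8 6 4 2]
After op 3 (out_shuffle): [0 8 7 6 5 4 3 2 1]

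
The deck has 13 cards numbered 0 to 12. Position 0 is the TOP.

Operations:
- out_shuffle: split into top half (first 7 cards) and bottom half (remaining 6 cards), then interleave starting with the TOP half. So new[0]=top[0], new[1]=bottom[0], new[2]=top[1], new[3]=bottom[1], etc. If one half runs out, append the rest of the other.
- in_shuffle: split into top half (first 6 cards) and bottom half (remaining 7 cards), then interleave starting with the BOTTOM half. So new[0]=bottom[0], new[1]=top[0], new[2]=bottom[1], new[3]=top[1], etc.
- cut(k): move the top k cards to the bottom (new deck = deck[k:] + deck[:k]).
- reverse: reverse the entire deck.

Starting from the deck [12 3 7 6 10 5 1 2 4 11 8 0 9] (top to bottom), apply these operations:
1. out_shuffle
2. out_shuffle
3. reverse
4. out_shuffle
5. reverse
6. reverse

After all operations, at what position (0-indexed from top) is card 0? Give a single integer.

After op 1 (out_shuffle): [12 2 3 4 7 11 6 8 10 0 5 9 1]
After op 2 (out_shuffle): [12 8 2 10 3 0 4 5 7 9 11 1 6]
After op 3 (reverse): [6 1 11 9 7 5 4 0 3 10 2 8 12]
After op 4 (out_shuffle): [6 0 1 3 11 10 9 2 7 8 5 12 4]
After op 5 (reverse): [4 12 5 8 7 2 9 10 11 3 1 0 6]
After op 6 (reverse): [6 0 1 3 11 10 9 2 7 8 5 12 4]
Card 0 is at position 1.

Answer: 1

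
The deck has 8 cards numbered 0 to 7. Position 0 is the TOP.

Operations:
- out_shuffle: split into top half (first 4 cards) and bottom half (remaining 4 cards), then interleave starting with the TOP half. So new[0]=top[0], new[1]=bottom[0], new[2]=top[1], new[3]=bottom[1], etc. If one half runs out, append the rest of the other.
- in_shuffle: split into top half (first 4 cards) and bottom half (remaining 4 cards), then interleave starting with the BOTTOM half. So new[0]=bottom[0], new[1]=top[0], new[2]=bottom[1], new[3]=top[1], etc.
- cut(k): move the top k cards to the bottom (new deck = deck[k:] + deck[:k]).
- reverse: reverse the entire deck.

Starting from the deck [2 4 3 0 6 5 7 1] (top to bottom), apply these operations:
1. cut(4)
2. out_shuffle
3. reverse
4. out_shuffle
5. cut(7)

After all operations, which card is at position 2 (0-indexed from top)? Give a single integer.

Answer: 4

Derivation:
After op 1 (cut(4)): [6 5 7 1 2 4 3 0]
After op 2 (out_shuffle): [6 2 5 4 7 3 1 0]
After op 3 (reverse): [0 1 3 7 4 5 2 6]
After op 4 (out_shuffle): [0 4 1 5 3 2 7 6]
After op 5 (cut(7)): [6 0 4 1 5 3 2 7]
Position 2: card 4.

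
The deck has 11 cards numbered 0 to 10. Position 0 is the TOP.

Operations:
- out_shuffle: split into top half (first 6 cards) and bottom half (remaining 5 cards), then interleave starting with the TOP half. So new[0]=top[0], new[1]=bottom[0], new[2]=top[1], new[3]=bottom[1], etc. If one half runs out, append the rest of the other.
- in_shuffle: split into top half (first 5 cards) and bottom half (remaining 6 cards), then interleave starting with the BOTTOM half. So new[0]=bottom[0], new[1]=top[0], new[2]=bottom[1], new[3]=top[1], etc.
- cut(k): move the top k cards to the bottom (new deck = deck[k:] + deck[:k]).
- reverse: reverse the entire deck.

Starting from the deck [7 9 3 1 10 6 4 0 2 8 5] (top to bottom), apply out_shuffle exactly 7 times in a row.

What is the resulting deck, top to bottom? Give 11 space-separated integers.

Answer: 7 2 6 3 5 0 10 9 8 4 1

Derivation:
After op 1 (out_shuffle): [7 4 9 0 3 2 1 8 10 5 6]
After op 2 (out_shuffle): [7 1 4 8 9 10 0 5 3 6 2]
After op 3 (out_shuffle): [7 0 1 5 4 3 8 6 9 2 10]
After op 4 (out_shuffle): [7 8 0 6 1 9 5 2 4 10 3]
After op 5 (out_shuffle): [7 5 8 2 0 4 6 10 1 3 9]
After op 6 (out_shuffle): [7 6 5 10 8 1 2 3 0 9 4]
After op 7 (out_shuffle): [7 2 6 3 5 0 10 9 8 4 1]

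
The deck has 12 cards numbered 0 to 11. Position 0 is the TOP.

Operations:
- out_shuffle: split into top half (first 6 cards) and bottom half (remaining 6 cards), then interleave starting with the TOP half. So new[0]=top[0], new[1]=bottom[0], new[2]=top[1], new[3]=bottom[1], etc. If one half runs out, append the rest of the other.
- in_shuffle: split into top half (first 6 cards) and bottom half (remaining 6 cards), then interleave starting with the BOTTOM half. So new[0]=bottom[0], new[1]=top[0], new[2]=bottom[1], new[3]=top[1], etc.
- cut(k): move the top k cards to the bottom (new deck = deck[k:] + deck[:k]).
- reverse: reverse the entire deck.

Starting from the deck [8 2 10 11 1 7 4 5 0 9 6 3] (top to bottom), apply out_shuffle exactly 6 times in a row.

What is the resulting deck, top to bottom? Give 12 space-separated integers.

Answer: 8 7 6 1 9 11 0 10 5 2 4 3

Derivation:
After op 1 (out_shuffle): [8 4 2 5 10 0 11 9 1 6 7 3]
After op 2 (out_shuffle): [8 11 4 9 2 1 5 6 10 7 0 3]
After op 3 (out_shuffle): [8 5 11 6 4 10 9 7 2 0 1 3]
After op 4 (out_shuffle): [8 9 5 7 11 2 6 0 4 1 10 3]
After op 5 (out_shuffle): [8 6 9 0 5 4 7 1 11 10 2 3]
After op 6 (out_shuffle): [8 7 6 1 9 11 0 10 5 2 4 3]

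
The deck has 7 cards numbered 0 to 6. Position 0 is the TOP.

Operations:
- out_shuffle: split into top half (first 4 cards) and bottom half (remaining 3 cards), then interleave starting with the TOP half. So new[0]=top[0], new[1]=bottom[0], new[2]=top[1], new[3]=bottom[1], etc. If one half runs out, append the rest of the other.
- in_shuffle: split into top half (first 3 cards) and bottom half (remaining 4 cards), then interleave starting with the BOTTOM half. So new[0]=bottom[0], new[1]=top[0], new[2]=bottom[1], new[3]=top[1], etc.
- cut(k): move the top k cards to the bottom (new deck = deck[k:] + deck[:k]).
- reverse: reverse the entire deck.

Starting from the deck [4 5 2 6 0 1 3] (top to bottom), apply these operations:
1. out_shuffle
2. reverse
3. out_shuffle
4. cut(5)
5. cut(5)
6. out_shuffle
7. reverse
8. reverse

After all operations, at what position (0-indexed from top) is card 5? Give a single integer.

After op 1 (out_shuffle): [4 0 5 1 2 3 6]
After op 2 (reverse): [6 3 2 1 5 0 4]
After op 3 (out_shuffle): [6 5 3 0 2 4 1]
After op 4 (cut(5)): [4 1 6 5 3 0 2]
After op 5 (cut(5)): [0 2 4 1 6 5 3]
After op 6 (out_shuffle): [0 6 2 5 4 3 1]
After op 7 (reverse): [1 3 4 5 2 6 0]
After op 8 (reverse): [0 6 2 5 4 3 1]
Card 5 is at position 3.

Answer: 3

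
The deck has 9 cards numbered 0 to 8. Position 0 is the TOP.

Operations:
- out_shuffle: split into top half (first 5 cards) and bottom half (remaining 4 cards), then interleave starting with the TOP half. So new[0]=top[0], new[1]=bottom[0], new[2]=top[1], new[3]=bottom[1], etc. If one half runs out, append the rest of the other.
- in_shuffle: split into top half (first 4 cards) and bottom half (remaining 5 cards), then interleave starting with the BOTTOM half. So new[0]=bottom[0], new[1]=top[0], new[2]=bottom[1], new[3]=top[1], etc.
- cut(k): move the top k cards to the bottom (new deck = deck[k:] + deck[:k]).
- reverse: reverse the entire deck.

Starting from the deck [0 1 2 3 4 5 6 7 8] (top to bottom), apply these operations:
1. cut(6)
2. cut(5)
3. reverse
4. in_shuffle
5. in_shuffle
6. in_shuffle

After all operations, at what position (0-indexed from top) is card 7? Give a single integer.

After op 1 (cut(6)): [6 7 8 0 1 2 3 4 5]
After op 2 (cut(5)): [2 3 4 5 6 7 8 0 1]
After op 3 (reverse): [1 0 8 7 6 5 4 3 2]
After op 4 (in_shuffle): [6 1 5 0 4 8 3 7 2]
After op 5 (in_shuffle): [4 6 8 1 3 5 7 0 2]
After op 6 (in_shuffle): [3 4 5 6 7 8 0 1 2]
Card 7 is at position 4.

Answer: 4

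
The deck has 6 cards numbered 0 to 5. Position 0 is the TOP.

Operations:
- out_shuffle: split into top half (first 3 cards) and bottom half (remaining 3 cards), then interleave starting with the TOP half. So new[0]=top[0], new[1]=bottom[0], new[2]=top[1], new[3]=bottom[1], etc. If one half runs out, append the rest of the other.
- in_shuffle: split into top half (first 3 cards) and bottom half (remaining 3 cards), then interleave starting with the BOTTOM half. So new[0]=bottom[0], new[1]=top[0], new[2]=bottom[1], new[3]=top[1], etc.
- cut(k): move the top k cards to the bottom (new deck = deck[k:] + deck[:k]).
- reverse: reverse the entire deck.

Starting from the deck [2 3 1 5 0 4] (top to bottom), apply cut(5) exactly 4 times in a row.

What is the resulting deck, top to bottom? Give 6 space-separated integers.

Answer: 1 5 0 4 2 3

Derivation:
After op 1 (cut(5)): [4 2 3 1 5 0]
After op 2 (cut(5)): [0 4 2 3 1 5]
After op 3 (cut(5)): [5 0 4 2 3 1]
After op 4 (cut(5)): [1 5 0 4 2 3]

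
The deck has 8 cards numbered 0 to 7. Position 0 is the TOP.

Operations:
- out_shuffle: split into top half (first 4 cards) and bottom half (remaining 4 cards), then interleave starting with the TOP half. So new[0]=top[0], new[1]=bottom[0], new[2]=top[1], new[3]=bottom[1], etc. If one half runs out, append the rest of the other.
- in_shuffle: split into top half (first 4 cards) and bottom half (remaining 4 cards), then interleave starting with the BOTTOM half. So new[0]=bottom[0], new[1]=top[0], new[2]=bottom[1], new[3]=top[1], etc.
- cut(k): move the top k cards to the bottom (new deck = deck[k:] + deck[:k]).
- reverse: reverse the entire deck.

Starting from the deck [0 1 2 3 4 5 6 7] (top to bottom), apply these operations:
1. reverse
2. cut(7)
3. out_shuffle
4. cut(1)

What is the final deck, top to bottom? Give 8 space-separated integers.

Answer: 4 7 3 6 2 5 1 0

Derivation:
After op 1 (reverse): [7 6 5 4 3 2 1 0]
After op 2 (cut(7)): [0 7 6 5 4 3 2 1]
After op 3 (out_shuffle): [0 4 7 3 6 2 5 1]
After op 4 (cut(1)): [4 7 3 6 2 5 1 0]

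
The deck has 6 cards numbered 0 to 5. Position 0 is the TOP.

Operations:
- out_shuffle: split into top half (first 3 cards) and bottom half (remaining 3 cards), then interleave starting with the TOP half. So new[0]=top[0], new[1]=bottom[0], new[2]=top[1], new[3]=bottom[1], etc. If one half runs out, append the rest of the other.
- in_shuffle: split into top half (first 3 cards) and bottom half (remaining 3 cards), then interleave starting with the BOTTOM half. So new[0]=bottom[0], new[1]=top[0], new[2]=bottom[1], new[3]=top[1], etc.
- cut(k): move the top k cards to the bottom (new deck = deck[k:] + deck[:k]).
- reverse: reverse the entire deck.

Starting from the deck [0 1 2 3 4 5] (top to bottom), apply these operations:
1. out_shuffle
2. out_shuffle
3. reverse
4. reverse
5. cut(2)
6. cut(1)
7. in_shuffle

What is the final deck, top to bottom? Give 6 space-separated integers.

Answer: 0 2 4 1 3 5

Derivation:
After op 1 (out_shuffle): [0 3 1 4 2 5]
After op 2 (out_shuffle): [0 4 3 2 1 5]
After op 3 (reverse): [5 1 2 3 4 0]
After op 4 (reverse): [0 4 3 2 1 5]
After op 5 (cut(2)): [3 2 1 5 0 4]
After op 6 (cut(1)): [2 1 5 0 4 3]
After op 7 (in_shuffle): [0 2 4 1 3 5]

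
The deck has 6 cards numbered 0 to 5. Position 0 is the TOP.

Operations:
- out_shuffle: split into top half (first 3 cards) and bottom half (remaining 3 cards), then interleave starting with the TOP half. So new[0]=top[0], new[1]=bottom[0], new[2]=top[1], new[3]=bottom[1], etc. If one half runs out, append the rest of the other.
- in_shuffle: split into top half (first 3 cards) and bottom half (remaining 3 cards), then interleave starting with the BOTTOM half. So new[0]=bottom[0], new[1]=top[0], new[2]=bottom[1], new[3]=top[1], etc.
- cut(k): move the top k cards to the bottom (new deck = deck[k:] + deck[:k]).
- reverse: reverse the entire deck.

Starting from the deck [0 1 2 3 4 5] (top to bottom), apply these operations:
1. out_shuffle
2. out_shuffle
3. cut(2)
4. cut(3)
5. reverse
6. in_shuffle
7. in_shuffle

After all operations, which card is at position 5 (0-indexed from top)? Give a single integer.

Answer: 0

Derivation:
After op 1 (out_shuffle): [0 3 1 4 2 5]
After op 2 (out_shuffle): [0 4 3 2 1 5]
After op 3 (cut(2)): [3 2 1 5 0 4]
After op 4 (cut(3)): [5 0 4 3 2 1]
After op 5 (reverse): [1 2 3 4 0 5]
After op 6 (in_shuffle): [4 1 0 2 5 3]
After op 7 (in_shuffle): [2 4 5 1 3 0]
Position 5: card 0.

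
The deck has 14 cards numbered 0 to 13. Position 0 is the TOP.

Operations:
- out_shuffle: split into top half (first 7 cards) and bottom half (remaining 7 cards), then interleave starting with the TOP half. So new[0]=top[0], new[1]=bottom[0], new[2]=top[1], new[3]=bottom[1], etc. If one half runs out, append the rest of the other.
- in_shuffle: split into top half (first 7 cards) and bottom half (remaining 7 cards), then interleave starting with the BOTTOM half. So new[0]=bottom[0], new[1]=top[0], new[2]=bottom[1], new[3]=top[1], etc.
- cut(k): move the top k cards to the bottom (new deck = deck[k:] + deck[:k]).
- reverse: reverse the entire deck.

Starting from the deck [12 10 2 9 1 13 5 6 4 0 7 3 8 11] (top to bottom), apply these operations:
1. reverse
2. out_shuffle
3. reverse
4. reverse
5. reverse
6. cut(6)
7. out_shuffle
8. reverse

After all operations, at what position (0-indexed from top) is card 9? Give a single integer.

After op 1 (reverse): [11 8 3 7 0 4 6 5 13 1 9 2 10 12]
After op 2 (out_shuffle): [11 5 8 13 3 1 7 9 0 2 4 10 6 12]
After op 3 (reverse): [12 6 10 4 2 0 9 7 1 3 13 8 5 11]
After op 4 (reverse): [11 5 8 13 3 1 7 9 0 2 4 10 6 12]
After op 5 (reverse): [12 6 10 4 2 0 9 7 1 3 13 8 5 11]
After op 6 (cut(6)): [9 7 1 3 13 8 5 11 12 6 10 4 2 0]
After op 7 (out_shuffle): [9 11 7 12 1 6 3 10 13 4 8 2 5 0]
After op 8 (reverse): [0 5 2 8 4 13 10 3 6 1 12 7 11 9]
Card 9 is at position 13.

Answer: 13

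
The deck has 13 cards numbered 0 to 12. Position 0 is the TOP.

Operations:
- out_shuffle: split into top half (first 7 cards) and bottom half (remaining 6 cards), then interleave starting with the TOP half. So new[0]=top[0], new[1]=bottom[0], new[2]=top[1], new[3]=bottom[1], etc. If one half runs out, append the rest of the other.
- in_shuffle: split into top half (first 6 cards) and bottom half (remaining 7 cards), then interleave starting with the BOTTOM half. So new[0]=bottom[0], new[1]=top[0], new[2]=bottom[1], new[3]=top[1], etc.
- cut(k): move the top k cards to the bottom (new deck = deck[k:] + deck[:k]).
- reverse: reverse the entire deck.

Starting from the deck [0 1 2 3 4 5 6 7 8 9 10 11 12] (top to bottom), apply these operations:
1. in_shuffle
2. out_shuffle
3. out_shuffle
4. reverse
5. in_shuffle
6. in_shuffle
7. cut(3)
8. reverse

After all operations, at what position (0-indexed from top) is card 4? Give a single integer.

After op 1 (in_shuffle): [6 0 7 1 8 2 9 3 10 4 11 5 12]
After op 2 (out_shuffle): [6 3 0 10 7 4 1 11 8 5 2 12 9]
After op 3 (out_shuffle): [6 11 3 8 0 5 10 2 7 12 4 9 1]
After op 4 (reverse): [1 9 4 12 7 2 10 5 0 8 3 11 6]
After op 5 (in_shuffle): [10 1 5 9 0 4 8 12 3 7 11 2 6]
After op 6 (in_shuffle): [8 10 12 1 3 5 7 9 11 0 2 4 6]
After op 7 (cut(3)): [1 3 5 7 9 11 0 2 4 6 8 10 12]
After op 8 (reverse): [12 10 8 6 4 2 0 11 9 7 5 3 1]
Card 4 is at position 4.

Answer: 4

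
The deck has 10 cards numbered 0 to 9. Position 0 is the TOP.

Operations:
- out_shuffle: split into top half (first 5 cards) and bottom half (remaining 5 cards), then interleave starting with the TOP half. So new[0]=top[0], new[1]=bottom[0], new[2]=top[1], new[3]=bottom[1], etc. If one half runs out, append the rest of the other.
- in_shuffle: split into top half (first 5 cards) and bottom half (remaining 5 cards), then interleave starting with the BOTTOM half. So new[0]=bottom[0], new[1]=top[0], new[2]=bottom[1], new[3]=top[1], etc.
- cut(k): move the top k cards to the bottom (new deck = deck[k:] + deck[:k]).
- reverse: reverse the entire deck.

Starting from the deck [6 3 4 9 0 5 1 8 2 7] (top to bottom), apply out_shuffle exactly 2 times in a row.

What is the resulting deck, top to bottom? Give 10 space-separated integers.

After op 1 (out_shuffle): [6 5 3 1 4 8 9 2 0 7]
After op 2 (out_shuffle): [6 8 5 9 3 2 1 0 4 7]

Answer: 6 8 5 9 3 2 1 0 4 7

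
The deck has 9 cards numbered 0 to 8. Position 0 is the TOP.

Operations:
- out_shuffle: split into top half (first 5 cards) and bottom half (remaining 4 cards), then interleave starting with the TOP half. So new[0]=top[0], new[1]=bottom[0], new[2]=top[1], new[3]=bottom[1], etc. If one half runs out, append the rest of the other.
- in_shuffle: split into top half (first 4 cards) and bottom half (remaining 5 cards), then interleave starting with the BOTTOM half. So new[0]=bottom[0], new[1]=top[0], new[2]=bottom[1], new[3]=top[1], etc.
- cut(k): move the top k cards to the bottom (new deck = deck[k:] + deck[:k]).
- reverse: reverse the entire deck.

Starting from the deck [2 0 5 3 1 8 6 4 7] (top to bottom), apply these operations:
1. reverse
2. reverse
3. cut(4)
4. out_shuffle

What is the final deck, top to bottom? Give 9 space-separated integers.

After op 1 (reverse): [7 4 6 8 1 3 5 0 2]
After op 2 (reverse): [2 0 5 3 1 8 6 4 7]
After op 3 (cut(4)): [1 8 6 4 7 2 0 5 3]
After op 4 (out_shuffle): [1 2 8 0 6 5 4 3 7]

Answer: 1 2 8 0 6 5 4 3 7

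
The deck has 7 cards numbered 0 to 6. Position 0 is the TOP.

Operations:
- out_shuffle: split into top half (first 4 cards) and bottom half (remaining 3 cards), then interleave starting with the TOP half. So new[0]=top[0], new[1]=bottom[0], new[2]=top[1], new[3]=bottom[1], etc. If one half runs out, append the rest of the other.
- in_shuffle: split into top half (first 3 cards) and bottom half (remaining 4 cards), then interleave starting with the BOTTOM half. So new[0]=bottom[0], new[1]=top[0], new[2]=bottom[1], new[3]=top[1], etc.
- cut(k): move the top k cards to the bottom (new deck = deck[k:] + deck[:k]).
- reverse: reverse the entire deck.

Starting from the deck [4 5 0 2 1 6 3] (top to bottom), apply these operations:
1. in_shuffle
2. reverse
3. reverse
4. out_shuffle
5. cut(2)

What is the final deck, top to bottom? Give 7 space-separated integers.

After op 1 (in_shuffle): [2 4 1 5 6 0 3]
After op 2 (reverse): [3 0 6 5 1 4 2]
After op 3 (reverse): [2 4 1 5 6 0 3]
After op 4 (out_shuffle): [2 6 4 0 1 3 5]
After op 5 (cut(2)): [4 0 1 3 5 2 6]

Answer: 4 0 1 3 5 2 6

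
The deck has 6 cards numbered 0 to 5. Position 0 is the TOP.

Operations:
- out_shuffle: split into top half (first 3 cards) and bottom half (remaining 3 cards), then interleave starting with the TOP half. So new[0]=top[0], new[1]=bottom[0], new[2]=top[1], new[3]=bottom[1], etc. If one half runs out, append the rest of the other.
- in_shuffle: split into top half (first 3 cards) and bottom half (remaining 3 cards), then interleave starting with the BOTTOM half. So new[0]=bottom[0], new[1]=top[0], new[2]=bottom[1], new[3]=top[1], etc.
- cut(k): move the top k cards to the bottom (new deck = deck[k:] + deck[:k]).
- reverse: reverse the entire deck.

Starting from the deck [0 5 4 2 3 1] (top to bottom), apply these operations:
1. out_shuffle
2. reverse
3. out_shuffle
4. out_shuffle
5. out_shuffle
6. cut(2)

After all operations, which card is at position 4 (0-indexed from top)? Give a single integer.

After op 1 (out_shuffle): [0 2 5 3 4 1]
After op 2 (reverse): [1 4 3 5 2 0]
After op 3 (out_shuffle): [1 5 4 2 3 0]
After op 4 (out_shuffle): [1 2 5 3 4 0]
After op 5 (out_shuffle): [1 3 2 4 5 0]
After op 6 (cut(2)): [2 4 5 0 1 3]
Position 4: card 1.

Answer: 1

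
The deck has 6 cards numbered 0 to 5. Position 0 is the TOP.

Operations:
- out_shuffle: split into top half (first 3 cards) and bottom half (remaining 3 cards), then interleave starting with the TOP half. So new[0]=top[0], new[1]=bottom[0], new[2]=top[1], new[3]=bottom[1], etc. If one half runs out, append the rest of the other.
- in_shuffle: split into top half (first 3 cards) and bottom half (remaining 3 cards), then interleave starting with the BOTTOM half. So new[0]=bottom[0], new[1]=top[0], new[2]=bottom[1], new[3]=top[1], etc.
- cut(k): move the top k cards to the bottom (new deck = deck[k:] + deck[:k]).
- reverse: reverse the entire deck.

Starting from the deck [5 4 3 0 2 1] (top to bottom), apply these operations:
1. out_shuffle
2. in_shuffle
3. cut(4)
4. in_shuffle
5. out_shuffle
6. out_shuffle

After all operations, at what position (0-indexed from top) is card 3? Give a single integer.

After op 1 (out_shuffle): [5 0 4 2 3 1]
After op 2 (in_shuffle): [2 5 3 0 1 4]
After op 3 (cut(4)): [1 4 2 5 3 0]
After op 4 (in_shuffle): [5 1 3 4 0 2]
After op 5 (out_shuffle): [5 4 1 0 3 2]
After op 6 (out_shuffle): [5 0 4 3 1 2]
Card 3 is at position 3.

Answer: 3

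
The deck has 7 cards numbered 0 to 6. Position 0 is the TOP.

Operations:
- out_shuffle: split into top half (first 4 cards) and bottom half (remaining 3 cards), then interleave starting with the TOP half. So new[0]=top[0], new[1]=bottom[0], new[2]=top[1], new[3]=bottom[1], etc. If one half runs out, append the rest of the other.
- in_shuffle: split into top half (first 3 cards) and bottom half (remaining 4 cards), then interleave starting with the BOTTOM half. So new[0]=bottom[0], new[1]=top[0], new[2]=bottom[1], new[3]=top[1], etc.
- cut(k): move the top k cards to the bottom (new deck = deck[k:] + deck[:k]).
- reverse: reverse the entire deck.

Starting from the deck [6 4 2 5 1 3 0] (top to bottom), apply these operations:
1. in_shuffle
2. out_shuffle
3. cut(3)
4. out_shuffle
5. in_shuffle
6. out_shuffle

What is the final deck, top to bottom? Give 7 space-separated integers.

After op 1 (in_shuffle): [5 6 1 4 3 2 0]
After op 2 (out_shuffle): [5 3 6 2 1 0 4]
After op 3 (cut(3)): [2 1 0 4 5 3 6]
After op 4 (out_shuffle): [2 5 1 3 0 6 4]
After op 5 (in_shuffle): [3 2 0 5 6 1 4]
After op 6 (out_shuffle): [3 6 2 1 0 4 5]

Answer: 3 6 2 1 0 4 5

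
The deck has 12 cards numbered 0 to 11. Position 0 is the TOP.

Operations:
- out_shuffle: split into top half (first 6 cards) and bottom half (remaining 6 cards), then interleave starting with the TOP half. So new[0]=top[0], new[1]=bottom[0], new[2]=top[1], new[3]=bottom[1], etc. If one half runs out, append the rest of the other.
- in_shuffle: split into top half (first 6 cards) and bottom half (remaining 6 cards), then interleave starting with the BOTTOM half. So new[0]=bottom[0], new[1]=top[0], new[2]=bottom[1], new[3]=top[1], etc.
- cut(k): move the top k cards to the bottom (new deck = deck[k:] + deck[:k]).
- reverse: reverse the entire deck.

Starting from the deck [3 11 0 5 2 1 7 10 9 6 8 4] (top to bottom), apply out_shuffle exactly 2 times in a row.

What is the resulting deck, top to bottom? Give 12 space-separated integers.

After op 1 (out_shuffle): [3 7 11 10 0 9 5 6 2 8 1 4]
After op 2 (out_shuffle): [3 5 7 6 11 2 10 8 0 1 9 4]

Answer: 3 5 7 6 11 2 10 8 0 1 9 4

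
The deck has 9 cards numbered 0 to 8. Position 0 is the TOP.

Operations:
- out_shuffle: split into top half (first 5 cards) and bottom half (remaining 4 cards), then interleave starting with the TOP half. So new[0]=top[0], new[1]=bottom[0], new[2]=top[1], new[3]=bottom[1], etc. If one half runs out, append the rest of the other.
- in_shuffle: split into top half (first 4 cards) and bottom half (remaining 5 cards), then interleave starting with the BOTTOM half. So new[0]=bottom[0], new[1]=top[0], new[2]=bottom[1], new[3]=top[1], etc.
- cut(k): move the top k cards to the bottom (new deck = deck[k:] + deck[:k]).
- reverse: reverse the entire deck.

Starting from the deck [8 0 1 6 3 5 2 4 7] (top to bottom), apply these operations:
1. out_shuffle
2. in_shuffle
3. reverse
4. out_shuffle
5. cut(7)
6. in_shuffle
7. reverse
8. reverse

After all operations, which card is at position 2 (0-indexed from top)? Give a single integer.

After op 1 (out_shuffle): [8 5 0 2 1 4 6 7 3]
After op 2 (in_shuffle): [1 8 4 5 6 0 7 2 3]
After op 3 (reverse): [3 2 7 0 6 5 4 8 1]
After op 4 (out_shuffle): [3 5 2 4 7 8 0 1 6]
After op 5 (cut(7)): [1 6 3 5 2 4 7 8 0]
After op 6 (in_shuffle): [2 1 4 6 7 3 8 5 0]
After op 7 (reverse): [0 5 8 3 7 6 4 1 2]
After op 8 (reverse): [2 1 4 6 7 3 8 5 0]
Position 2: card 4.

Answer: 4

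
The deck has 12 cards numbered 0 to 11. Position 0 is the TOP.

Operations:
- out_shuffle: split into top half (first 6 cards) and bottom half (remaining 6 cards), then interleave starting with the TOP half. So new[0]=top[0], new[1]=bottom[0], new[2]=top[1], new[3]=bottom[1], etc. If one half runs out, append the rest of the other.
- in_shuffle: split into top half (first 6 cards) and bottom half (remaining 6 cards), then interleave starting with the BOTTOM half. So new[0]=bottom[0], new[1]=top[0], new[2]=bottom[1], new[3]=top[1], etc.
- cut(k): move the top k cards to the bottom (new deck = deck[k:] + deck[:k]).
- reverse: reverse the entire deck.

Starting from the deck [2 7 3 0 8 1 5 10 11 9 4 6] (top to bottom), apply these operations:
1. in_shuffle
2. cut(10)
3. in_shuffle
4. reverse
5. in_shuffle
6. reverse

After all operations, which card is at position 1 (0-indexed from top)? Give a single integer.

After op 1 (in_shuffle): [5 2 10 7 11 3 9 0 4 8 6 1]
After op 2 (cut(10)): [6 1 5 2 10 7 11 3 9 0 4 8]
After op 3 (in_shuffle): [11 6 3 1 9 5 0 2 4 10 8 7]
After op 4 (reverse): [7 8 10 4 2 0 5 9 1 3 6 11]
After op 5 (in_shuffle): [5 7 9 8 1 10 3 4 6 2 11 0]
After op 6 (reverse): [0 11 2 6 4 3 10 1 8 9 7 5]
Position 1: card 11.

Answer: 11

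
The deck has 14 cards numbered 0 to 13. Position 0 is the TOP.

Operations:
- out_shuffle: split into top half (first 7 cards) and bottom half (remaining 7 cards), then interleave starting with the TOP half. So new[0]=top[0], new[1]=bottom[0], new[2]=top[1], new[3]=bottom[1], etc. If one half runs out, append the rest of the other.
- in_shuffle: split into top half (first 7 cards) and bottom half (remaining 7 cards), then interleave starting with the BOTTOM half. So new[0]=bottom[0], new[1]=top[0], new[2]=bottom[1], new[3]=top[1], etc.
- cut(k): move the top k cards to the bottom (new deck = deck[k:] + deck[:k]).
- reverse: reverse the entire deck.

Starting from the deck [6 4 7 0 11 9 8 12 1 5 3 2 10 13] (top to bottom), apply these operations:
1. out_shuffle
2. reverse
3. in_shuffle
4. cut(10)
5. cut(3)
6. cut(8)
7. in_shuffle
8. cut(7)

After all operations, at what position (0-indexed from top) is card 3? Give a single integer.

Answer: 6

Derivation:
After op 1 (out_shuffle): [6 12 4 1 7 5 0 3 11 2 9 10 8 13]
After op 2 (reverse): [13 8 10 9 2 11 3 0 5 7 1 4 12 6]
After op 3 (in_shuffle): [0 13 5 8 7 10 1 9 4 2 12 11 6 3]
After op 4 (cut(10)): [12 11 6 3 0 13 5 8 7 10 1 9 4 2]
After op 5 (cut(3)): [3 0 13 5 8 7 10 1 9 4 2 12 11 6]
After op 6 (cut(8)): [9 4 2 12 11 6 3 0 13 5 8 7 10 1]
After op 7 (in_shuffle): [0 9 13 4 5 2 8 12 7 11 10 6 1 3]
After op 8 (cut(7)): [12 7 11 10 6 1 3 0 9 13 4 5 2 8]
Card 3 is at position 6.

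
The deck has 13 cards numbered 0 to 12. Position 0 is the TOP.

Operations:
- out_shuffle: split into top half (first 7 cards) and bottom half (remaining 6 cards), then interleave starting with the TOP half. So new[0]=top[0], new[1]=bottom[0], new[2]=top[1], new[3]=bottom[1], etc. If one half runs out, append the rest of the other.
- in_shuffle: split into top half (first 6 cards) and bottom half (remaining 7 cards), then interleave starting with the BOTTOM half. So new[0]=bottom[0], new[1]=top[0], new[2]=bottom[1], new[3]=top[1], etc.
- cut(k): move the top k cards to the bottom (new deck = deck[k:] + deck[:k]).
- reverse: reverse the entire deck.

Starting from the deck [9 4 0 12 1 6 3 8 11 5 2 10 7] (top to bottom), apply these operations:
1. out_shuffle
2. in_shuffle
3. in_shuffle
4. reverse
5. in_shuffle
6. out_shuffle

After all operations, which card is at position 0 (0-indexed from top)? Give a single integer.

Answer: 0

Derivation:
After op 1 (out_shuffle): [9 8 4 11 0 5 12 2 1 10 6 7 3]
After op 2 (in_shuffle): [12 9 2 8 1 4 10 11 6 0 7 5 3]
After op 3 (in_shuffle): [10 12 11 9 6 2 0 8 7 1 5 4 3]
After op 4 (reverse): [3 4 5 1 7 8 0 2 6 9 11 12 10]
After op 5 (in_shuffle): [0 3 2 4 6 5 9 1 11 7 12 8 10]
After op 6 (out_shuffle): [0 1 3 11 2 7 4 12 6 8 5 10 9]
Position 0: card 0.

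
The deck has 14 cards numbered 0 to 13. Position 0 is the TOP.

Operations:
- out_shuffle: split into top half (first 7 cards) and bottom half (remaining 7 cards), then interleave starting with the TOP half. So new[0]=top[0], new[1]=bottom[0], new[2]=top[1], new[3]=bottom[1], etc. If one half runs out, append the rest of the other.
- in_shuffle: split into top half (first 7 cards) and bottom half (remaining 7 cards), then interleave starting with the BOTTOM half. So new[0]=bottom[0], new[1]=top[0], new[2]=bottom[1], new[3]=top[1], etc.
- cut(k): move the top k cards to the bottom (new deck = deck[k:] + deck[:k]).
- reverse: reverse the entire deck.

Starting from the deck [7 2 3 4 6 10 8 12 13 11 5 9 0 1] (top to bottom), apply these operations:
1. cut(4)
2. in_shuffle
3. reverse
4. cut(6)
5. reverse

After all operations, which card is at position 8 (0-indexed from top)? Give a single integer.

Answer: 0

Derivation:
After op 1 (cut(4)): [6 10 8 12 13 11 5 9 0 1 7 2 3 4]
After op 2 (in_shuffle): [9 6 0 10 1 8 7 12 2 13 3 11 4 5]
After op 3 (reverse): [5 4 11 3 13 2 12 7 8 1 10 0 6 9]
After op 4 (cut(6)): [12 7 8 1 10 0 6 9 5 4 11 3 13 2]
After op 5 (reverse): [2 13 3 11 4 5 9 6 0 10 1 8 7 12]
Position 8: card 0.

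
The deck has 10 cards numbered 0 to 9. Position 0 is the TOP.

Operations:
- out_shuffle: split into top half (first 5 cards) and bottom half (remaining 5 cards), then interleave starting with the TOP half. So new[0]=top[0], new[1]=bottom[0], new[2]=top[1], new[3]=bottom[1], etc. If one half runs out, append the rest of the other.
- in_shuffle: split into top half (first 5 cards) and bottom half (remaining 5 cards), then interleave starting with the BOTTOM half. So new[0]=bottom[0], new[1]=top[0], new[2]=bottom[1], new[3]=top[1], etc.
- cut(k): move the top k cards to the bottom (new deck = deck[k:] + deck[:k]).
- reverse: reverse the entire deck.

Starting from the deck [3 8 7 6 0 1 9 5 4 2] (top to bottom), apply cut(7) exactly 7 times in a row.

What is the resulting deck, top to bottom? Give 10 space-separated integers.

Answer: 2 3 8 7 6 0 1 9 5 4

Derivation:
After op 1 (cut(7)): [5 4 2 3 8 7 6 0 1 9]
After op 2 (cut(7)): [0 1 9 5 4 2 3 8 7 6]
After op 3 (cut(7)): [8 7 6 0 1 9 5 4 2 3]
After op 4 (cut(7)): [4 2 3 8 7 6 0 1 9 5]
After op 5 (cut(7)): [1 9 5 4 2 3 8 7 6 0]
After op 6 (cut(7)): [7 6 0 1 9 5 4 2 3 8]
After op 7 (cut(7)): [2 3 8 7 6 0 1 9 5 4]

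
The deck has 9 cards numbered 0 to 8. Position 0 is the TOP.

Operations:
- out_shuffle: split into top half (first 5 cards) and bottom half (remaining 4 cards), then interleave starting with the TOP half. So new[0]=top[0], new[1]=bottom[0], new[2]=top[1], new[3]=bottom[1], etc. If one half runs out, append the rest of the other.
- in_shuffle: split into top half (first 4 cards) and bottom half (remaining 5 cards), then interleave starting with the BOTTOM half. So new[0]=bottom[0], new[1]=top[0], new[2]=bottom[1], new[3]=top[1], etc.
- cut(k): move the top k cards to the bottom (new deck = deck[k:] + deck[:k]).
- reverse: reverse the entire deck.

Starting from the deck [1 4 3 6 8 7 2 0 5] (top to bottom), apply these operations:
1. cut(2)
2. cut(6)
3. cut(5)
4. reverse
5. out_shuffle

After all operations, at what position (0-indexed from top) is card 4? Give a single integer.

Answer: 4

Derivation:
After op 1 (cut(2)): [3 6 8 7 2 0 5 1 4]
After op 2 (cut(6)): [5 1 4 3 6 8 7 2 0]
After op 3 (cut(5)): [8 7 2 0 5 1 4 3 6]
After op 4 (reverse): [6 3 4 1 5 0 2 7 8]
After op 5 (out_shuffle): [6 0 3 2 4 7 1 8 5]
Card 4 is at position 4.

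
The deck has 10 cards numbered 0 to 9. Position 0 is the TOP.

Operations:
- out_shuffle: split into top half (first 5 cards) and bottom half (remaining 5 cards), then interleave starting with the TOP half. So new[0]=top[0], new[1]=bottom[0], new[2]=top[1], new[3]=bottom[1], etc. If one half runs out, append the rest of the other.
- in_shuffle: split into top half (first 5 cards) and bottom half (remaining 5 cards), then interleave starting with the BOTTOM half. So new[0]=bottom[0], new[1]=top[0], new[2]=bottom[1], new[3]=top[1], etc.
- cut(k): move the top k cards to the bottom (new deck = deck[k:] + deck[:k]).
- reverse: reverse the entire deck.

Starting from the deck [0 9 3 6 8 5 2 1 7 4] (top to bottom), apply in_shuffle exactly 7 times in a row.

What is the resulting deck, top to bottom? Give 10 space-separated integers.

After op 1 (in_shuffle): [5 0 2 9 1 3 7 6 4 8]
After op 2 (in_shuffle): [3 5 7 0 6 2 4 9 8 1]
After op 3 (in_shuffle): [2 3 4 5 9 7 8 0 1 6]
After op 4 (in_shuffle): [7 2 8 3 0 4 1 5 6 9]
After op 5 (in_shuffle): [4 7 1 2 5 8 6 3 9 0]
After op 6 (in_shuffle): [8 4 6 7 3 1 9 2 0 5]
After op 7 (in_shuffle): [1 8 9 4 2 6 0 7 5 3]

Answer: 1 8 9 4 2 6 0 7 5 3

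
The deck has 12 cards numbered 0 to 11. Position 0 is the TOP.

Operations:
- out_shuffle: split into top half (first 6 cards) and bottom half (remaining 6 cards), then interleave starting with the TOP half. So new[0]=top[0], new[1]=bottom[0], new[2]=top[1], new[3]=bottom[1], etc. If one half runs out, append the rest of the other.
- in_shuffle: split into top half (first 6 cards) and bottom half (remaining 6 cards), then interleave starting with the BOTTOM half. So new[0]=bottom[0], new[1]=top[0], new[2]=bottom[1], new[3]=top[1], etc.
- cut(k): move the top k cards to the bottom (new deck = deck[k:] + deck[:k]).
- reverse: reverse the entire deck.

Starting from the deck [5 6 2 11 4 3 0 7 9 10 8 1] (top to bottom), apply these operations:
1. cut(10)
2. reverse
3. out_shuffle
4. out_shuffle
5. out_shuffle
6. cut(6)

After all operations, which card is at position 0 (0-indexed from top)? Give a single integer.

Answer: 5

Derivation:
After op 1 (cut(10)): [8 1 5 6 2 11 4 3 0 7 9 10]
After op 2 (reverse): [10 9 7 0 3 4 11 2 6 5 1 8]
After op 3 (out_shuffle): [10 11 9 2 7 6 0 5 3 1 4 8]
After op 4 (out_shuffle): [10 0 11 5 9 3 2 1 7 4 6 8]
After op 5 (out_shuffle): [10 2 0 1 11 7 5 4 9 6 3 8]
After op 6 (cut(6)): [5 4 9 6 3 8 10 2 0 1 11 7]
Position 0: card 5.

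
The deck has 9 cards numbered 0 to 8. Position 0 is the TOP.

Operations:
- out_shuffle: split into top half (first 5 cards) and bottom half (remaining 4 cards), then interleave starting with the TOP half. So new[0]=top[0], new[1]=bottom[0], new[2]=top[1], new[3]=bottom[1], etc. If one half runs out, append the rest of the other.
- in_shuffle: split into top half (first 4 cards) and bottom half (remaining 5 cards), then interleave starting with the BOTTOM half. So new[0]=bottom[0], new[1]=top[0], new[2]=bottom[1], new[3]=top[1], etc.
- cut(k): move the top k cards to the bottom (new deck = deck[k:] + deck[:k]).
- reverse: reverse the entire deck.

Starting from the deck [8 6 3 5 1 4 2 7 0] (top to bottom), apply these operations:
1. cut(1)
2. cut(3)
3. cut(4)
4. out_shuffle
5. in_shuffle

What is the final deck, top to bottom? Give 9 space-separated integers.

Answer: 6 0 2 1 3 8 7 4 5

Derivation:
After op 1 (cut(1)): [6 3 5 1 4 2 7 0 8]
After op 2 (cut(3)): [1 4 2 7 0 8 6 3 5]
After op 3 (cut(4)): [0 8 6 3 5 1 4 2 7]
After op 4 (out_shuffle): [0 1 8 4 6 2 3 7 5]
After op 5 (in_shuffle): [6 0 2 1 3 8 7 4 5]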